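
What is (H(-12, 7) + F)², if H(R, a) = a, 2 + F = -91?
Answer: 7396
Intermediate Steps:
F = -93 (F = -2 - 91 = -93)
(H(-12, 7) + F)² = (7 - 93)² = (-86)² = 7396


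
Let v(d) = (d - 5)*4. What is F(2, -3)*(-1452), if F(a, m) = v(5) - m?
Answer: -4356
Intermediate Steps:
v(d) = -20 + 4*d (v(d) = (-5 + d)*4 = -20 + 4*d)
F(a, m) = -m (F(a, m) = (-20 + 4*5) - m = (-20 + 20) - m = 0 - m = -m)
F(2, -3)*(-1452) = -1*(-3)*(-1452) = 3*(-1452) = -4356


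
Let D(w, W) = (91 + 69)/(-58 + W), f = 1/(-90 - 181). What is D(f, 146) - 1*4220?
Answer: -46400/11 ≈ -4218.2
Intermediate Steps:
f = -1/271 (f = 1/(-271) = -1/271 ≈ -0.0036900)
D(w, W) = 160/(-58 + W)
D(f, 146) - 1*4220 = 160/(-58 + 146) - 1*4220 = 160/88 - 4220 = 160*(1/88) - 4220 = 20/11 - 4220 = -46400/11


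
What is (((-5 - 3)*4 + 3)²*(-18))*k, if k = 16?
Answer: -242208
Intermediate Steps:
(((-5 - 3)*4 + 3)²*(-18))*k = (((-5 - 3)*4 + 3)²*(-18))*16 = ((-8*4 + 3)²*(-18))*16 = ((-32 + 3)²*(-18))*16 = ((-29)²*(-18))*16 = (841*(-18))*16 = -15138*16 = -242208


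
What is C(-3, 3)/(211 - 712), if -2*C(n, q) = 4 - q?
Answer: 1/1002 ≈ 0.00099800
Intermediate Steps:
C(n, q) = -2 + q/2 (C(n, q) = -(4 - q)/2 = -2 + q/2)
C(-3, 3)/(211 - 712) = (-2 + (½)*3)/(211 - 712) = (-2 + 3/2)/(-501) = -½*(-1/501) = 1/1002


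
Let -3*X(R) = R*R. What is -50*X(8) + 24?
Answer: 3272/3 ≈ 1090.7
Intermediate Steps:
X(R) = -R²/3 (X(R) = -R*R/3 = -R²/3)
-50*X(8) + 24 = -(-50)*8²/3 + 24 = -(-50)*64/3 + 24 = -50*(-64/3) + 24 = 3200/3 + 24 = 3272/3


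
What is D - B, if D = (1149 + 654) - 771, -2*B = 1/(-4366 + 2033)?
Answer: 4815311/4666 ≈ 1032.0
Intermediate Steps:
B = 1/4666 (B = -1/(2*(-4366 + 2033)) = -1/2/(-2333) = -1/2*(-1/2333) = 1/4666 ≈ 0.00021432)
D = 1032 (D = 1803 - 771 = 1032)
D - B = 1032 - 1*1/4666 = 1032 - 1/4666 = 4815311/4666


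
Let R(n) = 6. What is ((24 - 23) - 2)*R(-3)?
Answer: -6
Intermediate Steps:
((24 - 23) - 2)*R(-3) = ((24 - 23) - 2)*6 = (1 - 2)*6 = -1*6 = -6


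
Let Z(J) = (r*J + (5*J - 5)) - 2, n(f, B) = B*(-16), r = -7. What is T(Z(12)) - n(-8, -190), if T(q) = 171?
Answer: -2869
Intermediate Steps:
n(f, B) = -16*B
Z(J) = -7 - 2*J (Z(J) = (-7*J + (5*J - 5)) - 2 = (-7*J + (-5 + 5*J)) - 2 = (-5 - 2*J) - 2 = -7 - 2*J)
T(Z(12)) - n(-8, -190) = 171 - (-16)*(-190) = 171 - 1*3040 = 171 - 3040 = -2869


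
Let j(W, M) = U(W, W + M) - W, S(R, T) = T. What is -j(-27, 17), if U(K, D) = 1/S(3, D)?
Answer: -269/10 ≈ -26.900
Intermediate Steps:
U(K, D) = 1/D
j(W, M) = 1/(M + W) - W (j(W, M) = 1/(W + M) - W = 1/(M + W) - W)
-j(-27, 17) = -(1 - 1*(-27)*(17 - 27))/(17 - 27) = -(1 - 1*(-27)*(-10))/(-10) = -(-1)*(1 - 270)/10 = -(-1)*(-269)/10 = -1*269/10 = -269/10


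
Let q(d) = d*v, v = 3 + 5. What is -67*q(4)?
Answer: -2144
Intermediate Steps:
v = 8
q(d) = 8*d (q(d) = d*8 = 8*d)
-67*q(4) = -536*4 = -67*32 = -2144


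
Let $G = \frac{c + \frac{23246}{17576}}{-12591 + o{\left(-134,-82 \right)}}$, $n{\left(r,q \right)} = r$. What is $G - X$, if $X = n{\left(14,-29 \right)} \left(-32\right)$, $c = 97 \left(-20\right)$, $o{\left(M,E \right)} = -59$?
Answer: $\frac{4529126427}{10106200} \approx 448.15$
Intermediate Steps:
$c = -1940$
$X = -448$ ($X = 14 \left(-32\right) = -448$)
$G = \frac{1548827}{10106200}$ ($G = \frac{-1940 + \frac{23246}{17576}}{-12591 - 59} = \frac{-1940 + 23246 \cdot \frac{1}{17576}}{-12650} = \left(-1940 + \frac{11623}{8788}\right) \left(- \frac{1}{12650}\right) = \left(- \frac{17037097}{8788}\right) \left(- \frac{1}{12650}\right) = \frac{1548827}{10106200} \approx 0.15326$)
$G - X = \frac{1548827}{10106200} - -448 = \frac{1548827}{10106200} + 448 = \frac{4529126427}{10106200}$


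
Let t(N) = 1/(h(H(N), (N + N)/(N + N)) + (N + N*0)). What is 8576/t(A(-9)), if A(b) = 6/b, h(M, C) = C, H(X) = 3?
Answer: 8576/3 ≈ 2858.7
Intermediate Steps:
t(N) = 1/(1 + N) (t(N) = 1/((N + N)/(N + N) + (N + N*0)) = 1/((2*N)/((2*N)) + (N + 0)) = 1/((2*N)*(1/(2*N)) + N) = 1/(1 + N))
8576/t(A(-9)) = 8576/(1/(1 + 6/(-9))) = 8576/(1/(1 + 6*(-⅑))) = 8576/(1/(1 - ⅔)) = 8576/(1/(⅓)) = 8576/3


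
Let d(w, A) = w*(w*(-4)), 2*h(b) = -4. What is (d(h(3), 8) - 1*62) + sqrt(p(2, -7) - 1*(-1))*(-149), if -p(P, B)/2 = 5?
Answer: -78 - 447*I ≈ -78.0 - 447.0*I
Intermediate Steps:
h(b) = -2 (h(b) = (1/2)*(-4) = -2)
d(w, A) = -4*w**2 (d(w, A) = w*(-4*w) = -4*w**2)
p(P, B) = -10 (p(P, B) = -2*5 = -10)
(d(h(3), 8) - 1*62) + sqrt(p(2, -7) - 1*(-1))*(-149) = (-4*(-2)**2 - 1*62) + sqrt(-10 - 1*(-1))*(-149) = (-4*4 - 62) + sqrt(-10 + 1)*(-149) = (-16 - 62) + sqrt(-9)*(-149) = -78 + (3*I)*(-149) = -78 - 447*I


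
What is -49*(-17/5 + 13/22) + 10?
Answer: 16241/110 ≈ 147.65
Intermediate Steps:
-49*(-17/5 + 13/22) + 10 = -49*(-309/110) + 10 = 15141/110 + 10 = 16241/110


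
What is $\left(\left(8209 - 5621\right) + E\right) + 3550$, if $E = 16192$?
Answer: $22330$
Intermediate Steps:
$\left(\left(8209 - 5621\right) + E\right) + 3550 = \left(\left(8209 - 5621\right) + 16192\right) + 3550 = \left(2588 + 16192\right) + 3550 = 18780 + 3550 = 22330$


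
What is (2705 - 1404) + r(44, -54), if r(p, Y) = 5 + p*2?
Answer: 1394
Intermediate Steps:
r(p, Y) = 5 + 2*p
(2705 - 1404) + r(44, -54) = (2705 - 1404) + (5 + 2*44) = 1301 + (5 + 88) = 1301 + 93 = 1394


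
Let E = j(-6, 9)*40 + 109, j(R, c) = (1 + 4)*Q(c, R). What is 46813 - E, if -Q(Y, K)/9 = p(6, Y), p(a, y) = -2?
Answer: 43104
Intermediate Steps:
Q(Y, K) = 18 (Q(Y, K) = -9*(-2) = 18)
j(R, c) = 90 (j(R, c) = (1 + 4)*18 = 5*18 = 90)
E = 3709 (E = 90*40 + 109 = 3600 + 109 = 3709)
46813 - E = 46813 - 1*3709 = 46813 - 3709 = 43104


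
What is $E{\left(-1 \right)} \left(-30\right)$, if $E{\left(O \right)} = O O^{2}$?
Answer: $30$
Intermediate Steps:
$E{\left(O \right)} = O^{3}$
$E{\left(-1 \right)} \left(-30\right) = \left(-1\right)^{3} \left(-30\right) = \left(-1\right) \left(-30\right) = 30$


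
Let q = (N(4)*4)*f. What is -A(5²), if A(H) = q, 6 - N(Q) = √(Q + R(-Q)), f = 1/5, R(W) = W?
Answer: -24/5 ≈ -4.8000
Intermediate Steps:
f = ⅕ ≈ 0.20000
N(Q) = 6 (N(Q) = 6 - √(Q - Q) = 6 - √0 = 6 - 1*0 = 6 + 0 = 6)
q = 24/5 (q = (6*4)*(⅕) = 24*(⅕) = 24/5 ≈ 4.8000)
A(H) = 24/5
-A(5²) = -1*24/5 = -24/5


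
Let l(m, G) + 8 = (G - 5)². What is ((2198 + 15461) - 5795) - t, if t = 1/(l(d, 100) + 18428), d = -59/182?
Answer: 325607479/27445 ≈ 11864.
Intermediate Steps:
d = -59/182 (d = -59*1/182 = -59/182 ≈ -0.32418)
l(m, G) = -8 + (-5 + G)² (l(m, G) = -8 + (G - 5)² = -8 + (-5 + G)²)
t = 1/27445 (t = 1/((-8 + (-5 + 100)²) + 18428) = 1/((-8 + 95²) + 18428) = 1/((-8 + 9025) + 18428) = 1/(9017 + 18428) = 1/27445 ≈ 3.6436e-5)
((2198 + 15461) - 5795) - t = ((2198 + 15461) - 5795) - 1*1/27445 = (17659 - 5795) - 1/27445 = 11864 - 1/27445 = 325607479/27445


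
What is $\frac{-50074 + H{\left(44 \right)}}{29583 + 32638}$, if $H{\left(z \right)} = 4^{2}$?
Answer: $- \frac{50058}{62221} \approx -0.80452$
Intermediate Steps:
$H{\left(z \right)} = 16$
$\frac{-50074 + H{\left(44 \right)}}{29583 + 32638} = \frac{-50074 + 16}{29583 + 32638} = - \frac{50058}{62221}$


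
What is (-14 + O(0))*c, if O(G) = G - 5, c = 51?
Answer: -969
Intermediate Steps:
O(G) = -5 + G
(-14 + O(0))*c = (-14 + (-5 + 0))*51 = (-14 - 5)*51 = -19*51 = -969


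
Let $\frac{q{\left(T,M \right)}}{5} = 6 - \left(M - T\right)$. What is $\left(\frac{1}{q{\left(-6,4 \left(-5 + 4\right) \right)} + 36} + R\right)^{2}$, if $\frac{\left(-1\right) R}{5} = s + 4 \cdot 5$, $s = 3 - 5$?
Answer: $\frac{25391521}{3136} \approx 8096.8$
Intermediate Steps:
$s = -2$ ($s = 3 - 5 = -2$)
$q{\left(T,M \right)} = 30 - 5 M + 5 T$ ($q{\left(T,M \right)} = 5 \left(6 - \left(M - T\right)\right) = 5 \left(6 + T - M\right) = 30 - 5 M + 5 T$)
$R = -90$ ($R = - 5 \left(-2 + 4 \cdot 5\right) = - 5 \left(-2 + 20\right) = \left(-5\right) 18 = -90$)
$\left(\frac{1}{q{\left(-6,4 \left(-5 + 4\right) \right)} + 36} + R\right)^{2} = \left(\frac{1}{\left(30 - 5 \cdot 4 \left(-5 + 4\right) + 5 \left(-6\right)\right) + 36} - 90\right)^{2} = \left(\frac{1}{\left(30 - 5 \cdot 4 \left(-1\right) - 30\right) + 36} - 90\right)^{2} = \left(\frac{1}{\left(30 - -20 - 30\right) + 36} - 90\right)^{2} = \left(\frac{1}{\left(30 + 20 - 30\right) + 36} - 90\right)^{2} = \left(\frac{1}{20 + 36} - 90\right)^{2} = \left(\frac{1}{56} - 90\right)^{2} = \left(- \frac{5039}{56}\right)^{2} = \frac{25391521}{3136}$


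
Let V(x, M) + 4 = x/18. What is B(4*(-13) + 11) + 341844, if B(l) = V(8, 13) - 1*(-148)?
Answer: 3077896/9 ≈ 3.4199e+5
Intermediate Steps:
V(x, M) = -4 + x/18
B(l) = 1300/9 (B(l) = (-4 + (1/18)*8) - 1*(-148) = (-4 + 4/9) + 148 = -32/9 + 148 = 1300/9)
B(4*(-13) + 11) + 341844 = 1300/9 + 341844 = 3077896/9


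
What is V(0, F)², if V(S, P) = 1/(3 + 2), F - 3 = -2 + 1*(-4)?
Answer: 1/25 ≈ 0.040000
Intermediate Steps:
F = -3 (F = 3 + (-2 + 1*(-4)) = 3 + (-2 - 4) = 3 - 6 = -3)
V(S, P) = ⅕ (V(S, P) = 1/5 = ⅕)
V(0, F)² = (⅕)² = 1/25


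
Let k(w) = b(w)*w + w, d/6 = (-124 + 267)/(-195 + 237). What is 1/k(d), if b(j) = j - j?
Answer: 7/143 ≈ 0.048951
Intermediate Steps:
b(j) = 0
d = 143/7 (d = 6*((-124 + 267)/(-195 + 237)) = 6*(143/42) = 143/7 ≈ 20.429)
k(w) = w (k(w) = 0*w + w = 0 + w = w)
1/k(d) = 1/(143/7) = 7/143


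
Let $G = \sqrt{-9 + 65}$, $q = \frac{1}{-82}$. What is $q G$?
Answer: $- \frac{\sqrt{14}}{41} \approx -0.09126$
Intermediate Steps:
$q = - \frac{1}{82} \approx -0.012195$
$G = 2 \sqrt{14}$ ($G = \sqrt{56} = 2 \sqrt{14} \approx 7.4833$)
$q G = - \frac{2 \sqrt{14}}{82} = - \frac{\sqrt{14}}{41}$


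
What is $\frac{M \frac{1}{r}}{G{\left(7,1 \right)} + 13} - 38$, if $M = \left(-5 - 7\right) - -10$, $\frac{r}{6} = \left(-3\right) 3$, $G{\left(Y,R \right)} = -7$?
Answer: $- \frac{6155}{162} \approx -37.994$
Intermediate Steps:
$r = -54$ ($r = 6 \left(\left(-3\right) 3\right) = 6 \left(-9\right) = -54$)
$M = -2$ ($M = \left(-5 - 7\right) + 10 = -12 + 10 = -2$)
$\frac{M \frac{1}{r}}{G{\left(7,1 \right)} + 13} - 38 = \frac{\left(-2\right) \frac{1}{-54}}{-7 + 13} - 38 = \frac{\left(-2\right) \left(- \frac{1}{54}\right)}{6} - 38 = \frac{1}{6} \cdot \frac{1}{27} - 38 = \frac{1}{162} - 38 = - \frac{6155}{162}$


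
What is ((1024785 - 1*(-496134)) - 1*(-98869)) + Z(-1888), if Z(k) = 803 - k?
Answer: 1622479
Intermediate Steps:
((1024785 - 1*(-496134)) - 1*(-98869)) + Z(-1888) = ((1024785 - 1*(-496134)) - 1*(-98869)) + (803 - 1*(-1888)) = ((1024785 + 496134) + 98869) + (803 + 1888) = (1520919 + 98869) + 2691 = 1619788 + 2691 = 1622479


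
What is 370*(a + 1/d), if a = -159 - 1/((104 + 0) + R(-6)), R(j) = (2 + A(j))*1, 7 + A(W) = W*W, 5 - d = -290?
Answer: -93718558/1593 ≈ -58832.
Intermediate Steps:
d = 295 (d = 5 - 1*(-290) = 5 + 290 = 295)
A(W) = -7 + W**2 (A(W) = -7 + W*W = -7 + W**2)
R(j) = -5 + j**2 (R(j) = (2 + (-7 + j**2))*1 = (-5 + j**2)*1 = -5 + j**2)
a = -21466/135 (a = -159 - 1/((104 + 0) + (-5 + (-6)**2)) = -159 - 1/(104 + (-5 + 36)) = -159 - 1/(104 + 31) = -159 - 1/135 = -21466/135 ≈ -159.01)
370*(a + 1/d) = 370*(-21466/135 + 1/295) = 370*(-1266467/7965) = -93718558/1593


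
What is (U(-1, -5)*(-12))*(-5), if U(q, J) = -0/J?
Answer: 0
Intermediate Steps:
U(q, J) = 0 (U(q, J) = -1*0 = 0)
(U(-1, -5)*(-12))*(-5) = (0*(-12))*(-5) = 0*(-5) = 0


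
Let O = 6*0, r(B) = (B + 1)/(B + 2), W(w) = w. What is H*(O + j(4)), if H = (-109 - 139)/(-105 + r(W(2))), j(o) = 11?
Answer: 10912/417 ≈ 26.168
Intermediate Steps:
r(B) = (1 + B)/(2 + B)
O = 0
H = 992/417 (H = (-109 - 139)/(-105 + (1 + 2)/(2 + 2)) = -248/(-105 + 3/4) = -248/(-105 + (¼)*3) = -248/(-105 + ¾) = -248/(-417/4) = -248*(-4/417) = 992/417 ≈ 2.3789)
H*(O + j(4)) = 992*(0 + 11)/417 = (992/417)*11 = 10912/417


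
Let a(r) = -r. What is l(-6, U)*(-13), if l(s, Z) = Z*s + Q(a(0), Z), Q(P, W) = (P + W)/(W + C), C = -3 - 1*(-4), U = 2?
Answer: 442/3 ≈ 147.33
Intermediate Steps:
C = 1 (C = -3 + 4 = 1)
Q(P, W) = (P + W)/(1 + W) (Q(P, W) = (P + W)/(W + 1) = (P + W)/(1 + W))
l(s, Z) = Z*s + Z/(1 + Z) (l(s, Z) = Z*s + (-1*0 + Z)/(1 + Z) = Z*s + (0 + Z)/(1 + Z) = Z*s + Z/(1 + Z))
l(-6, U)*(-13) = (2*(1 - 6*(1 + 2))/(1 + 2))*(-13) = (2*(1 - 6*3)/3)*(-13) = (2*(⅓)*(1 - 18))*(-13) = (2*(⅓)*(-17))*(-13) = -34/3*(-13) = 442/3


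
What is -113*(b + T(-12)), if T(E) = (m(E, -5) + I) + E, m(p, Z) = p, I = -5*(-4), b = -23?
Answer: 3051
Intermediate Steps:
I = 20
T(E) = 20 + 2*E (T(E) = (E + 20) + E = (20 + E) + E = 20 + 2*E)
-113*(b + T(-12)) = -113*(-23 + (20 + 2*(-12))) = -113*(-23 + (20 - 24)) = -113*(-23 - 4) = -113*(-27) = 3051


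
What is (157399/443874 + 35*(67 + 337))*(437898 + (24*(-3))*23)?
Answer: 456348085429613/73979 ≈ 6.1686e+9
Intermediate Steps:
(157399/443874 + 35*(67 + 337))*(437898 + (24*(-3))*23) = (157399*(1/443874) + 35*404)*(437898 - 72*23) = (157399/443874 + 14140)*(437898 - 1656) = (6276535759/443874)*436242 = 456348085429613/73979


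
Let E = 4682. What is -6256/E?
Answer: -3128/2341 ≈ -1.3362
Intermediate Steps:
-6256/E = -6256/4682 = -6256*1/4682 = -3128/2341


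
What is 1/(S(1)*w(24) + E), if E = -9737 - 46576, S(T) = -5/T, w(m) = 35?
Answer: -1/56488 ≈ -1.7703e-5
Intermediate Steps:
E = -56313
1/(S(1)*w(24) + E) = 1/(-5/1*35 - 56313) = 1/(-5*1*35 - 56313) = 1/(-5*35 - 56313) = 1/(-175 - 56313) = 1/(-56488) = -1/56488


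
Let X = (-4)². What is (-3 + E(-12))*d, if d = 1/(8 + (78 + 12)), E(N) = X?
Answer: 13/98 ≈ 0.13265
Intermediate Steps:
X = 16
E(N) = 16
d = 1/98 (d = 1/(8 + 90) = 1/98 ≈ 0.010204)
(-3 + E(-12))*d = (-3 + 16)*(1/98) = 13*(1/98) = 13/98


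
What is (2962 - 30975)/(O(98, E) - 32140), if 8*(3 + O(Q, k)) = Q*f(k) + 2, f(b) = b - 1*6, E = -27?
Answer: 28013/32547 ≈ 0.86069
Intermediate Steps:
f(b) = -6 + b (f(b) = b - 6 = -6 + b)
O(Q, k) = -11/4 + Q*(-6 + k)/8 (O(Q, k) = -3 + (Q*(-6 + k) + 2)/8 = -3 + (2 + Q*(-6 + k))/8 = -3 + (1/4 + Q*(-6 + k)/8) = -11/4 + Q*(-6 + k)/8)
(2962 - 30975)/(O(98, E) - 32140) = (2962 - 30975)/((-11/4 + (1/8)*98*(-6 - 27)) - 32140) = -28013/((-11/4 + (1/8)*98*(-33)) - 32140) = -28013/((-11/4 - 1617/4) - 32140) = -28013/(-407 - 32140) = -28013/(-32547) = -28013*(-1/32547) = 28013/32547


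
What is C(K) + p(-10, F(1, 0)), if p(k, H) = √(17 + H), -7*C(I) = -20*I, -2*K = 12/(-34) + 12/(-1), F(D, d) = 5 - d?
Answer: 300/17 + √22 ≈ 22.337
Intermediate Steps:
K = 105/17 (K = -(12/(-34) + 12/(-1))/2 = -(12*(-1/34) + 12*(-1))/2 = -(-6/17 - 12)/2 = -½*(-210/17) = 105/17 ≈ 6.1765)
C(I) = 20*I/7 (C(I) = -(-20)*I/7 = 20*I/7)
C(K) + p(-10, F(1, 0)) = (20/7)*(105/17) + √(17 + (5 - 1*0)) = 300/17 + √(17 + (5 + 0)) = 300/17 + √(17 + 5) = 300/17 + √22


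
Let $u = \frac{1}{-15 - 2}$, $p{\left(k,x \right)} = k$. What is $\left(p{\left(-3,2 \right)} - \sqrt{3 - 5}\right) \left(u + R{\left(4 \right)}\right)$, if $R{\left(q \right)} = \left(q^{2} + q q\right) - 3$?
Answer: $- \frac{1476}{17} - \frac{492 i \sqrt{2}}{17} \approx -86.823 - 40.929 i$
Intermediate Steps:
$R{\left(q \right)} = -3 + 2 q^{2}$ ($R{\left(q \right)} = \left(q^{2} + q^{2}\right) - 3 = 2 q^{2} - 3 = -3 + 2 q^{2}$)
$u = - \frac{1}{17}$ ($u = \frac{1}{-17} = - \frac{1}{17} \approx -0.058824$)
$\left(p{\left(-3,2 \right)} - \sqrt{3 - 5}\right) \left(u + R{\left(4 \right)}\right) = \left(-3 - \sqrt{3 - 5}\right) \left(- \frac{1}{17} - \left(3 - 2 \cdot 4^{2}\right)\right) = \left(-3 - \sqrt{-2}\right) \left(- \frac{1}{17} + \left(-3 + 2 \cdot 16\right)\right) = \left(-3 - i \sqrt{2}\right) \left(- \frac{1}{17} + \left(-3 + 32\right)\right) = \left(-3 - i \sqrt{2}\right) \left(- \frac{1}{17} + 29\right) = \left(-3 - i \sqrt{2}\right) \frac{492}{17} = - \frac{1476}{17} - \frac{492 i \sqrt{2}}{17}$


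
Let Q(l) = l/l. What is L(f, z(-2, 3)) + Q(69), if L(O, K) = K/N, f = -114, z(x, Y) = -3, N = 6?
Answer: ½ ≈ 0.50000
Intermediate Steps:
Q(l) = 1
L(O, K) = K/6
L(f, z(-2, 3)) + Q(69) = (⅙)*(-3) + 1 = -½ + 1 = ½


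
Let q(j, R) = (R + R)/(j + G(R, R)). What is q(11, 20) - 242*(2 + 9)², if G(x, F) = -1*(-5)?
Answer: -58559/2 ≈ -29280.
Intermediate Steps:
G(x, F) = 5
q(j, R) = 2*R/(5 + j) (q(j, R) = (R + R)/(j + 5) = (2*R)/(5 + j) = 2*R/(5 + j))
q(11, 20) - 242*(2 + 9)² = 2*20/(5 + 11) - 242*(2 + 9)² = 2*20/16 - 242*11² = 2*20*(1/16) - 242*121 = 5/2 - 29282 = -58559/2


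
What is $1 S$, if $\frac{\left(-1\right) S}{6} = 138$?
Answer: $-828$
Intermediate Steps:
$S = -828$ ($S = \left(-6\right) 138 = -828$)
$1 S = 1 \left(-828\right) = -828$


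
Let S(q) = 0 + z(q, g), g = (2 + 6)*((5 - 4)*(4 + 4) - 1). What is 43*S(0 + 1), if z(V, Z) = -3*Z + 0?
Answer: -7224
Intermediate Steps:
g = 56 (g = 8*(1*8 - 1) = 8*(8 - 1) = 8*7 = 56)
z(V, Z) = -3*Z
S(q) = -168 (S(q) = 0 - 3*56 = 0 - 168 = -168)
43*S(0 + 1) = 43*(-168) = -7224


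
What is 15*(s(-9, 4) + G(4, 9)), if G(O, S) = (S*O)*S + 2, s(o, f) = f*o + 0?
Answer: 4350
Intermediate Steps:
s(o, f) = f*o
G(O, S) = 2 + O*S**2 (G(O, S) = (O*S)*S + 2 = O*S**2 + 2 = 2 + O*S**2)
15*(s(-9, 4) + G(4, 9)) = 15*(4*(-9) + (2 + 4*9**2)) = 15*(-36 + (2 + 4*81)) = 15*(-36 + (2 + 324)) = 15*(-36 + 326) = 15*290 = 4350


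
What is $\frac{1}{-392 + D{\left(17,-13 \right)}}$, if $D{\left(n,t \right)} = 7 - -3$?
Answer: $- \frac{1}{382} \approx -0.0026178$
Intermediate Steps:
$D{\left(n,t \right)} = 10$ ($D{\left(n,t \right)} = 7 + 3 = 10$)
$\frac{1}{-392 + D{\left(17,-13 \right)}} = \frac{1}{-392 + 10} = \frac{1}{-382} = - \frac{1}{382}$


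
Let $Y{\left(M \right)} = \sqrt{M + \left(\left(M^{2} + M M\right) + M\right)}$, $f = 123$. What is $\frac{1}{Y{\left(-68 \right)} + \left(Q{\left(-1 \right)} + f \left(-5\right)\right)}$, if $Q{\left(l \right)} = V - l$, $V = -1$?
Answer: $- \frac{615}{369113} - \frac{2 \sqrt{2278}}{369113} \approx -0.0019248$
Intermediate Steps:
$Q{\left(l \right)} = -1 - l$
$Y{\left(M \right)} = \sqrt{2 M + 2 M^{2}}$ ($Y{\left(M \right)} = \sqrt{M + \left(\left(M^{2} + M^{2}\right) + M\right)} = \sqrt{M + \left(2 M^{2} + M\right)} = \sqrt{M + \left(M + 2 M^{2}\right)} = \sqrt{2 M + 2 M^{2}}$)
$\frac{1}{Y{\left(-68 \right)} + \left(Q{\left(-1 \right)} + f \left(-5\right)\right)} = \frac{1}{\sqrt{2} \sqrt{- 68 \left(1 - 68\right)} + \left(\left(-1 - -1\right) + 123 \left(-5\right)\right)} = \frac{1}{\sqrt{2} \sqrt{\left(-68\right) \left(-67\right)} + \left(\left(-1 + 1\right) - 615\right)} = \frac{1}{\sqrt{2} \sqrt{4556} + \left(0 - 615\right)} = \frac{1}{\sqrt{2} \cdot 2 \sqrt{1139} - 615} = \frac{1}{2 \sqrt{2278} - 615} = \frac{1}{-615 + 2 \sqrt{2278}}$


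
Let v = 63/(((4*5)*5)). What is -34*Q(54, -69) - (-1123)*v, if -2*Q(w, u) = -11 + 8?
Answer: 65649/100 ≈ 656.49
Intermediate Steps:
Q(w, u) = 3/2 (Q(w, u) = -(-11 + 8)/2 = -½*(-3) = 3/2)
v = 63/100 (v = 63/((20*5)) = 63/100 ≈ 0.63000)
-34*Q(54, -69) - (-1123)*v = -34*3/2 - (-1123)*63/100 = -51 - 1*(-70749/100) = -51 + 70749/100 = 65649/100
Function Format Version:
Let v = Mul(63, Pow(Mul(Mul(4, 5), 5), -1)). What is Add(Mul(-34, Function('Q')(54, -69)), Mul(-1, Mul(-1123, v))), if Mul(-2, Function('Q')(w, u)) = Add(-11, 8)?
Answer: Rational(65649, 100) ≈ 656.49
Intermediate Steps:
Function('Q')(w, u) = Rational(3, 2) (Function('Q')(w, u) = Mul(Rational(-1, 2), Add(-11, 8)) = Mul(Rational(-1, 2), -3) = Rational(3, 2))
v = Rational(63, 100) (v = Mul(63, Pow(Mul(20, 5), -1)) = Mul(63, Pow(100, -1)) = Mul(63, Rational(1, 100)) = Rational(63, 100) ≈ 0.63000)
Add(Mul(-34, Function('Q')(54, -69)), Mul(-1, Mul(-1123, v))) = Add(Mul(-34, Rational(3, 2)), Mul(-1, Mul(-1123, Rational(63, 100)))) = Add(-51, Mul(-1, Rational(-70749, 100))) = Add(-51, Rational(70749, 100)) = Rational(65649, 100)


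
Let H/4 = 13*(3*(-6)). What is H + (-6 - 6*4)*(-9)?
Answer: -666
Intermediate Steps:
H = -936 (H = 4*(13*(3*(-6))) = 4*(13*(-18)) = 4*(-234) = -936)
H + (-6 - 6*4)*(-9) = -936 + (-6 - 6*4)*(-9) = -936 + (-6 - 24)*(-9) = -936 - 30*(-9) = -936 + 270 = -666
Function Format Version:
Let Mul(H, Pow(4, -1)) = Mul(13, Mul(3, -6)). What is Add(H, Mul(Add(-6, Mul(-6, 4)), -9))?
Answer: -666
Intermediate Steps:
H = -936 (H = Mul(4, Mul(13, Mul(3, -6))) = Mul(4, Mul(13, -18)) = Mul(4, -234) = -936)
Add(H, Mul(Add(-6, Mul(-6, 4)), -9)) = Add(-936, Mul(Add(-6, Mul(-6, 4)), -9)) = Add(-936, Mul(Add(-6, -24), -9)) = Add(-936, Mul(-30, -9)) = Add(-936, 270) = -666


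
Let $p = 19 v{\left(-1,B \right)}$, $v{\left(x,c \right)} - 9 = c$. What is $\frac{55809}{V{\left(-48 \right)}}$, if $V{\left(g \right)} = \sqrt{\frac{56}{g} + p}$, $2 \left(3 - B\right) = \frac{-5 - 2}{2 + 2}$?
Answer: $\frac{111618 \sqrt{35058}}{5843} \approx 3576.8$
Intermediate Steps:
$B = \frac{31}{8}$ ($B = 3 - \frac{\left(-5 - 2\right) \frac{1}{2 + 2}}{2} = 3 - \frac{\left(-7\right) \frac{1}{4}}{2} = 3 - - \frac{7}{8} = 3 + \frac{7}{8} = \frac{31}{8} \approx 3.875$)
$v{\left(x,c \right)} = 9 + c$
$p = \frac{1957}{8}$ ($p = 19 \left(9 + \frac{31}{8}\right) = 19 \cdot \frac{103}{8} = \frac{1957}{8} \approx 244.63$)
$V{\left(g \right)} = \sqrt{\frac{1957}{8} + \frac{56}{g}}$ ($V{\left(g \right)} = \sqrt{\frac{56}{g} + \frac{1957}{8}} = \sqrt{\frac{1957}{8} + \frac{56}{g}}$)
$\frac{55809}{V{\left(-48 \right)}} = \frac{55809}{\frac{1}{4} \sqrt{3914 + \frac{896}{-48}}} = \frac{55809}{\frac{1}{4} \sqrt{3914 + 896 \left(- \frac{1}{48}\right)}} = \frac{55809}{\frac{1}{4} \sqrt{3914 - \frac{56}{3}}} = \frac{55809}{\frac{1}{4} \sqrt{\frac{11686}{3}}} = \frac{55809}{\frac{1}{4} \frac{\sqrt{35058}}{3}} = \frac{55809}{\frac{1}{12} \sqrt{35058}} = 55809 \frac{2 \sqrt{35058}}{5843} = \frac{111618 \sqrt{35058}}{5843}$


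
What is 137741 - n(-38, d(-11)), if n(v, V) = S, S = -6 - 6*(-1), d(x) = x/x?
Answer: 137741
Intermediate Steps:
d(x) = 1
S = 0 (S = -6 + 6 = 0)
n(v, V) = 0
137741 - n(-38, d(-11)) = 137741 - 1*0 = 137741 + 0 = 137741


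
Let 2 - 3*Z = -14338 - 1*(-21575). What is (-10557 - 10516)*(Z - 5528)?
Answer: 501937787/3 ≈ 1.6731e+8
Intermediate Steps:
Z = -7235/3 (Z = ⅔ - (-14338 - 1*(-21575))/3 = ⅔ - (-14338 + 21575)/3 = ⅔ - ⅓*7237 = ⅔ - 7237/3 = -7235/3 ≈ -2411.7)
(-10557 - 10516)*(Z - 5528) = (-10557 - 10516)*(-7235/3 - 5528) = -21073*(-23819/3) = 501937787/3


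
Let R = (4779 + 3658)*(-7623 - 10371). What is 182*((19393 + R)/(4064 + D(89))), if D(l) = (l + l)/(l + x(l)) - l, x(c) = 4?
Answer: -233572622010/33623 ≈ -6.9468e+6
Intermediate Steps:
R = -151815378 (R = 8437*(-17994) = -151815378)
D(l) = -l + 2*l/(4 + l) (D(l) = (l + l)/(l + 4) - l = (2*l)/(4 + l) - l = 2*l/(4 + l) - l = -l + 2*l/(4 + l))
182*((19393 + R)/(4064 + D(89))) = 182*((19393 - 151815378)/(4064 - 1*89*(2 + 89)/(4 + 89))) = 182*(-151795985/(4064 - 1*89*91/93)) = 182*(-151795985/(4064 - 1*89*1/93*91)) = 182*(-151795985/(4064 - 8099/93)) = 182*(-151795985/369853/93) = 182*(-151795985*93/369853) = 182*(-1283366055/33623) = -233572622010/33623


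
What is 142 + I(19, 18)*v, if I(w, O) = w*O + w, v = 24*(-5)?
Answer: -43178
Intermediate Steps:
v = -120
I(w, O) = w + O*w (I(w, O) = O*w + w = w + O*w)
142 + I(19, 18)*v = 142 + (19*(1 + 18))*(-120) = 142 + (19*19)*(-120) = 142 + 361*(-120) = 142 - 43320 = -43178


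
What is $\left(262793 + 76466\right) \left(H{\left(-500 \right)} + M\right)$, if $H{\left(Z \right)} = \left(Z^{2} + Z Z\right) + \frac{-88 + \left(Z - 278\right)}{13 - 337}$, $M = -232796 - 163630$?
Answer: $\frac{5692569589039}{162} \approx 3.5139 \cdot 10^{10}$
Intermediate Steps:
$M = -396426$ ($M = -232796 - 163630 = -396426$)
$H{\left(Z \right)} = \frac{61}{54} + 2 Z^{2} - \frac{Z}{324}$ ($H{\left(Z \right)} = \left(Z^{2} + Z^{2}\right) + \frac{-88 + \left(-278 + Z\right)}{-324} = 2 Z^{2} + \left(-366 + Z\right) \left(- \frac{1}{324}\right) = 2 Z^{2} - \left(- \frac{61}{54} + \frac{Z}{324}\right) = \frac{61}{54} + 2 Z^{2} - \frac{Z}{324}$)
$\left(262793 + 76466\right) \left(H{\left(-500 \right)} + M\right) = \left(262793 + 76466\right) \left(\left(\frac{61}{54} + 2 \left(-500\right)^{2} - - \frac{125}{81}\right) - 396426\right) = 339259 \left(\left(\frac{61}{54} + 2 \cdot 250000 + \frac{125}{81}\right) - 396426\right) = 339259 \left(\left(\frac{61}{54} + 500000 + \frac{125}{81}\right) - 396426\right) = 339259 \left(\frac{81000433}{162} - 396426\right) = 339259 \cdot \frac{16779421}{162} = \frac{5692569589039}{162}$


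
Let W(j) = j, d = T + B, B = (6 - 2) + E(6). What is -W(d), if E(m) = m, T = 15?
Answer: -25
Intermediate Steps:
B = 10 (B = (6 - 2) + 6 = 4 + 6 = 10)
d = 25 (d = 15 + 10 = 25)
-W(d) = -1*25 = -25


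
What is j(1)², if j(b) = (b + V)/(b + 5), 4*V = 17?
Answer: 49/64 ≈ 0.76563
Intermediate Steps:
V = 17/4 (V = (¼)*17 = 17/4 ≈ 4.2500)
j(b) = (17/4 + b)/(5 + b) (j(b) = (b + 17/4)/(b + 5) = (17/4 + b)/(5 + b))
j(1)² = ((17/4 + 1)/(5 + 1))² = ((21/4)/6)² = ((⅙)*(21/4))² = (7/8)² = 49/64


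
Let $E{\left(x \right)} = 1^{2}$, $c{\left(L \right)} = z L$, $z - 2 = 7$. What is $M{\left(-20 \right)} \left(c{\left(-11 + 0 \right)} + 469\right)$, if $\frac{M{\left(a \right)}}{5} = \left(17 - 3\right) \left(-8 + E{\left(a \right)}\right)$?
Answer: $-181300$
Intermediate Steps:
$z = 9$ ($z = 2 + 7 = 9$)
$c{\left(L \right)} = 9 L$
$E{\left(x \right)} = 1$
$M{\left(a \right)} = -490$ ($M{\left(a \right)} = 5 \left(17 - 3\right) \left(-8 + 1\right) = 5 \cdot 14 \left(-7\right) = 5 \left(-98\right) = -490$)
$M{\left(-20 \right)} \left(c{\left(-11 + 0 \right)} + 469\right) = - 490 \left(9 \left(-11 + 0\right) + 469\right) = - 490 \left(9 \left(-11\right) + 469\right) = - 490 \left(-99 + 469\right) = \left(-490\right) 370 = -181300$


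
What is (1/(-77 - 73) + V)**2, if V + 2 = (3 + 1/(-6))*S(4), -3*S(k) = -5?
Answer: 373321/50625 ≈ 7.3742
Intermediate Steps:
S(k) = 5/3 (S(k) = -1/3*(-5) = 5/3)
V = 49/18 (V = -2 + (3 + 1/(-6))*(5/3) = -2 + (3 - 1/6)*(5/3) = -2 + (17/6)*(5/3) = -2 + 85/18 = 49/18 ≈ 2.7222)
(1/(-77 - 73) + V)**2 = (1/(-77 - 73) + 49/18)**2 = (1/(-150) + 49/18)**2 = (-1/150 + 49/18)**2 = (611/225)**2 = 373321/50625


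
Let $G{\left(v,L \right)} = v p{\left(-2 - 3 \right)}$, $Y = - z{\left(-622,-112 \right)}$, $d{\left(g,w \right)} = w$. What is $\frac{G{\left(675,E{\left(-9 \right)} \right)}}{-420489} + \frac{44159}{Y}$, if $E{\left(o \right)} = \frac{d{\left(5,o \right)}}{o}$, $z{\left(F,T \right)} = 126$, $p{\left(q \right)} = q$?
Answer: $- \frac{2063105389}{5886846} \approx -350.46$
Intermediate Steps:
$E{\left(o \right)} = 1$ ($E{\left(o \right)} = \frac{o}{o} = 1$)
$Y = -126$ ($Y = \left(-1\right) 126 = -126$)
$G{\left(v,L \right)} = - 5 v$ ($G{\left(v,L \right)} = v \left(-2 - 3\right) = v \left(-5\right) = - 5 v$)
$\frac{G{\left(675,E{\left(-9 \right)} \right)}}{-420489} + \frac{44159}{Y} = \frac{\left(-5\right) 675}{-420489} + \frac{44159}{-126} = \left(-3375\right) \left(- \frac{1}{420489}\right) + 44159 \left(- \frac{1}{126}\right) = \frac{375}{46721} - \frac{44159}{126} = - \frac{2063105389}{5886846}$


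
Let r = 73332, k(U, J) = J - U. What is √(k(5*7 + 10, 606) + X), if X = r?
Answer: √73893 ≈ 271.83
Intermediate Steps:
X = 73332
√(k(5*7 + 10, 606) + X) = √((606 - (5*7 + 10)) + 73332) = √((606 - (35 + 10)) + 73332) = √((606 - 1*45) + 73332) = √((606 - 45) + 73332) = √(561 + 73332) = √73893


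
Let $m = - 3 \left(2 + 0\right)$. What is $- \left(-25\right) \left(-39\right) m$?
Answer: $5850$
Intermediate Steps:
$m = -6$ ($m = \left(-3\right) 2 = -6$)
$- \left(-25\right) \left(-39\right) m = - \left(-25\right) \left(-39\right) \left(-6\right) = - 975 \left(-6\right) = \left(-1\right) \left(-5850\right) = 5850$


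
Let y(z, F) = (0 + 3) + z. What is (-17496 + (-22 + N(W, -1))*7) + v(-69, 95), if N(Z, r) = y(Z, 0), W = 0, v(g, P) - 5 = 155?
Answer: -17469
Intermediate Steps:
v(g, P) = 160 (v(g, P) = 5 + 155 = 160)
y(z, F) = 3 + z
N(Z, r) = 3 + Z
(-17496 + (-22 + N(W, -1))*7) + v(-69, 95) = (-17496 + (-22 + (3 + 0))*7) + 160 = (-17496 + (-22 + 3)*7) + 160 = (-17496 - 19*7) + 160 = (-17496 - 133) + 160 = -17629 + 160 = -17469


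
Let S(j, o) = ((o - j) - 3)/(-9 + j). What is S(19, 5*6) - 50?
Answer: -246/5 ≈ -49.200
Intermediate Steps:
S(j, o) = (-3 + o - j)/(-9 + j)
S(19, 5*6) - 50 = (-3 + 5*6 - 1*19)/(-9 + 19) - 50 = (-3 + 30 - 19)/10 - 50 = (1/10)*8 - 50 = 4/5 - 50 = -246/5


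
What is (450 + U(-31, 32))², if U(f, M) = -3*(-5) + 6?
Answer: 221841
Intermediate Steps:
U(f, M) = 21 (U(f, M) = 15 + 6 = 21)
(450 + U(-31, 32))² = (450 + 21)² = 471² = 221841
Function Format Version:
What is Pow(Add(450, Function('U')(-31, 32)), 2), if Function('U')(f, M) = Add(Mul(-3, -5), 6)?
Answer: 221841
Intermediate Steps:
Function('U')(f, M) = 21 (Function('U')(f, M) = Add(15, 6) = 21)
Pow(Add(450, Function('U')(-31, 32)), 2) = Pow(Add(450, 21), 2) = Pow(471, 2) = 221841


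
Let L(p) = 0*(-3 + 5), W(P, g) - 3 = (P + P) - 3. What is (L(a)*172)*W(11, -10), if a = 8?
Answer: 0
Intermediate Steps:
W(P, g) = 2*P (W(P, g) = 3 + ((P + P) - 3) = 3 + (2*P - 3) = 3 + (-3 + 2*P) = 2*P)
L(p) = 0 (L(p) = 0*2 = 0)
(L(a)*172)*W(11, -10) = (0*172)*(2*11) = 0*22 = 0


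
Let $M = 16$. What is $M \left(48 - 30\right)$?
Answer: $288$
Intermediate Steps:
$M \left(48 - 30\right) = 16 \left(48 - 30\right) = 16 \cdot 18 = 288$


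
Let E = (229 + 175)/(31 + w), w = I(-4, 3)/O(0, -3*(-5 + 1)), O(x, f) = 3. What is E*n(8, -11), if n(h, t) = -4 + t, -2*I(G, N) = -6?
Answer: -1515/8 ≈ -189.38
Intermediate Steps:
I(G, N) = 3 (I(G, N) = -½*(-6) = 3)
w = 1 (w = 3/3 = 3*(⅓) = 1)
E = 101/8 (E = (229 + 175)/(31 + 1) = 404/32 = 404*(1/32) = 101/8 ≈ 12.625)
E*n(8, -11) = 101*(-4 - 11)/8 = (101/8)*(-15) = -1515/8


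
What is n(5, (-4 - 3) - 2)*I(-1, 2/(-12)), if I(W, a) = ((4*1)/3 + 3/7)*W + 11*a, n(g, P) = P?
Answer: 453/14 ≈ 32.357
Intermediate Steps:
I(W, a) = 11*a + 37*W/21 (I(W, a) = (4*(1/3) + 3*(1/7))*W + 11*a = (4/3 + 3/7)*W + 11*a = 37*W/21 + 11*a = 11*a + 37*W/21)
n(5, (-4 - 3) - 2)*I(-1, 2/(-12)) = ((-4 - 3) - 2)*(11*(2/(-12)) + (37/21)*(-1)) = (-7 - 2)*(11*(2*(-1/12)) - 37/21) = -9*(11*(-1/6) - 37/21) = -9*(-11/6 - 37/21) = -9*(-151/42) = 453/14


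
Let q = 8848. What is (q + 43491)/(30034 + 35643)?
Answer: 52339/65677 ≈ 0.79692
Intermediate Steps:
(q + 43491)/(30034 + 35643) = (8848 + 43491)/(30034 + 35643) = 52339/65677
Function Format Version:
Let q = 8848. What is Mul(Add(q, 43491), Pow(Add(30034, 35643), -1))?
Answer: Rational(52339, 65677) ≈ 0.79692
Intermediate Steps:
Mul(Add(q, 43491), Pow(Add(30034, 35643), -1)) = Mul(Add(8848, 43491), Pow(Add(30034, 35643), -1)) = Mul(52339, Pow(65677, -1)) = Mul(52339, Rational(1, 65677)) = Rational(52339, 65677)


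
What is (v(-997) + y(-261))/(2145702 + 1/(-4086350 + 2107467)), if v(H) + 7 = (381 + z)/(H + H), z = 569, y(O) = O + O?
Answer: -1044628589104/4233354931232405 ≈ -0.00024676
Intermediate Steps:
y(O) = 2*O
v(H) = -7 + 475/H (v(H) = -7 + (381 + 569)/(H + H) = -7 + 950/((2*H)) = -7 + 950*(1/(2*H)) = -7 + 475/H)
(v(-997) + y(-261))/(2145702 + 1/(-4086350 + 2107467)) = ((-7 + 475/(-997)) + 2*(-261))/(2145702 + 1/(-4086350 + 2107467)) = ((-7 + 475*(-1/997)) - 522)/(2145702 + 1/(-1978883)) = ((-7 - 475/997) - 522)/(2145702 - 1/1978883) = (-7454/997 - 522)/(4246093210865/1978883) = -527888/997*1978883/4246093210865 = -1044628589104/4233354931232405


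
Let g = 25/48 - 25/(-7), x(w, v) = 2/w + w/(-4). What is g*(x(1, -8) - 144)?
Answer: -782375/1344 ≈ -582.12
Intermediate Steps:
x(w, v) = 2/w - w/4 (x(w, v) = 2/w + w*(-¼) = 2/w - w/4)
g = 1375/336 (g = 25*(1/48) - 25*(-⅐) = 25/48 + 25/7 = 1375/336 ≈ 4.0923)
g*(x(1, -8) - 144) = 1375*((2/1 - ¼*1) - 144)/336 = 1375*((2*1 - ¼) - 144)/336 = 1375*((2 - ¼) - 144)/336 = 1375*(7/4 - 144)/336 = (1375/336)*(-569/4) = -782375/1344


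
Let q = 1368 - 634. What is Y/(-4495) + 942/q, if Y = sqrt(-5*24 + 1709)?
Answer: 471/367 - sqrt(1589)/4495 ≈ 1.2745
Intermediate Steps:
q = 734
Y = sqrt(1589) (Y = sqrt(-120 + 1709) = sqrt(1589) ≈ 39.862)
Y/(-4495) + 942/q = sqrt(1589)/(-4495) + 942/734 = sqrt(1589)*(-1/4495) + 942*(1/734) = -sqrt(1589)/4495 + 471/367 = 471/367 - sqrt(1589)/4495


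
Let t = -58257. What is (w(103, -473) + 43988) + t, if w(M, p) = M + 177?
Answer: -13989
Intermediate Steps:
w(M, p) = 177 + M
(w(103, -473) + 43988) + t = ((177 + 103) + 43988) - 58257 = (280 + 43988) - 58257 = 44268 - 58257 = -13989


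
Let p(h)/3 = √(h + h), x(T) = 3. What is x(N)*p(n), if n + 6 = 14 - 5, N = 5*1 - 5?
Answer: 9*√6 ≈ 22.045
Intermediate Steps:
N = 0 (N = 5 - 5 = 0)
n = 3 (n = -6 + (14 - 5) = -6 + 9 = 3)
p(h) = 3*√2*√h (p(h) = 3*√(h + h) = 3*√(2*h) = 3*(√2*√h) = 3*√2*√h)
x(N)*p(n) = 3*(3*√2*√3) = 3*(3*√6) = 9*√6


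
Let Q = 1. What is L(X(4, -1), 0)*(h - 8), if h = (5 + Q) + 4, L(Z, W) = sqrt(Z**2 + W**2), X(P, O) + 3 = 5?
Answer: 4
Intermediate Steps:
X(P, O) = 2 (X(P, O) = -3 + 5 = 2)
L(Z, W) = sqrt(W**2 + Z**2)
h = 10 (h = (5 + 1) + 4 = 6 + 4 = 10)
L(X(4, -1), 0)*(h - 8) = sqrt(0**2 + 2**2)*(10 - 8) = sqrt(0 + 4)*2 = sqrt(4)*2 = 2*2 = 4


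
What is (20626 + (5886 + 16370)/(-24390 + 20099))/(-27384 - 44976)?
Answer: -8848391/31049676 ≈ -0.28498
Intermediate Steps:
(20626 + (5886 + 16370)/(-24390 + 20099))/(-27384 - 44976) = (20626 + 22256/(-4291))/(-72360) = (20626 + 22256*(-1/4291))*(-1/72360) = (20626 - 22256/4291)*(-1/72360) = (88483910/4291)*(-1/72360) = -8848391/31049676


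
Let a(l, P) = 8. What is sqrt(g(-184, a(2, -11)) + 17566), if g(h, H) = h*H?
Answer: sqrt(16094) ≈ 126.86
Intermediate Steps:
g(h, H) = H*h
sqrt(g(-184, a(2, -11)) + 17566) = sqrt(8*(-184) + 17566) = sqrt(-1472 + 17566) = sqrt(16094)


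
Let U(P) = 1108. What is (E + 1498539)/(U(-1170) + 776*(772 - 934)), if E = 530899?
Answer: -1014719/62302 ≈ -16.287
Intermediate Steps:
(E + 1498539)/(U(-1170) + 776*(772 - 934)) = (530899 + 1498539)/(1108 + 776*(772 - 934)) = 2029438/(1108 + 776*(-162)) = 2029438/(1108 - 125712) = 2029438/(-124604) = 2029438*(-1/124604) = -1014719/62302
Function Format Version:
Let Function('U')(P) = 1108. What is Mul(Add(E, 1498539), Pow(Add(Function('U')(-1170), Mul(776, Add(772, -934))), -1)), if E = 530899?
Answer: Rational(-1014719, 62302) ≈ -16.287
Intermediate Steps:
Mul(Add(E, 1498539), Pow(Add(Function('U')(-1170), Mul(776, Add(772, -934))), -1)) = Mul(Add(530899, 1498539), Pow(Add(1108, Mul(776, Add(772, -934))), -1)) = Mul(2029438, Pow(Add(1108, Mul(776, -162)), -1)) = Mul(2029438, Pow(Add(1108, -125712), -1)) = Mul(2029438, Pow(-124604, -1)) = Mul(2029438, Rational(-1, 124604)) = Rational(-1014719, 62302)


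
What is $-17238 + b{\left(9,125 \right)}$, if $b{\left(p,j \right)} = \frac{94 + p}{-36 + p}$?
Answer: $- \frac{465529}{27} \approx -17242.0$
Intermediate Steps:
$b{\left(p,j \right)} = \frac{94 + p}{-36 + p}$
$-17238 + b{\left(9,125 \right)} = -17238 + \frac{94 + 9}{-36 + 9} = -17238 + \frac{1}{-27} \cdot 103 = -17238 - \frac{103}{27} = - \frac{465529}{27}$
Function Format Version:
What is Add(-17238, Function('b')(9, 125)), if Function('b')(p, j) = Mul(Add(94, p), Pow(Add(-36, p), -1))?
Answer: Rational(-465529, 27) ≈ -17242.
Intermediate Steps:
Function('b')(p, j) = Mul(Pow(Add(-36, p), -1), Add(94, p))
Add(-17238, Function('b')(9, 125)) = Add(-17238, Mul(Pow(Add(-36, 9), -1), Add(94, 9))) = Add(-17238, Mul(Pow(-27, -1), 103)) = Add(-17238, Mul(Rational(-1, 27), 103)) = Add(-17238, Rational(-103, 27)) = Rational(-465529, 27)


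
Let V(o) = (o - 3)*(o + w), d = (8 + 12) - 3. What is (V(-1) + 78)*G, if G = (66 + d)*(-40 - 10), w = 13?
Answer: -124500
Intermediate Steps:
d = 17 (d = 20 - 3 = 17)
G = -4150 (G = (66 + 17)*(-40 - 10) = 83*(-50) = -4150)
V(o) = (-3 + o)*(13 + o) (V(o) = (o - 3)*(o + 13) = (-3 + o)*(13 + o))
(V(-1) + 78)*G = ((-39 + (-1)² + 10*(-1)) + 78)*(-4150) = ((-39 + 1 - 10) + 78)*(-4150) = (-48 + 78)*(-4150) = 30*(-4150) = -124500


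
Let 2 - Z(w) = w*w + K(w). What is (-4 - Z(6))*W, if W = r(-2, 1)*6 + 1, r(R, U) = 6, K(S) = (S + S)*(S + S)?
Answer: 6438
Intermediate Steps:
K(S) = 4*S² (K(S) = (2*S)*(2*S) = 4*S²)
Z(w) = 2 - 5*w² (Z(w) = 2 - (w*w + 4*w²) = 2 - (w² + 4*w²) = 2 - 5*w²)
W = 37 (W = 6*6 + 1 = 36 + 1 = 37)
(-4 - Z(6))*W = (-4 - (2 - 5*6²))*37 = (-4 - (2 - 5*36))*37 = (-4 - (2 - 180))*37 = (-4 - 1*(-178))*37 = (-4 + 178)*37 = 174*37 = 6438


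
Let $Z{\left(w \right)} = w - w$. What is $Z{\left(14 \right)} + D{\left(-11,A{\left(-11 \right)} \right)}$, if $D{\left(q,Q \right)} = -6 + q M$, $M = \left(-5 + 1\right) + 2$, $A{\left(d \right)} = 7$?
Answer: $16$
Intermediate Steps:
$M = -2$ ($M = -4 + 2 = -2$)
$Z{\left(w \right)} = 0$
$D{\left(q,Q \right)} = -6 - 2 q$ ($D{\left(q,Q \right)} = -6 + q \left(-2\right) = -6 - 2 q$)
$Z{\left(14 \right)} + D{\left(-11,A{\left(-11 \right)} \right)} = 0 - -16 = 0 + \left(-6 + 22\right) = 0 + 16 = 16$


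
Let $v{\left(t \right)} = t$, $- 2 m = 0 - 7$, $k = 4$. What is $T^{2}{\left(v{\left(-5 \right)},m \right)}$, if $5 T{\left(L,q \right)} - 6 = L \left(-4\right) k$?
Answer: $\frac{7396}{25} \approx 295.84$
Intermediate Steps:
$m = \frac{7}{2}$ ($m = - \frac{0 - 7}{2} = \left(- \frac{1}{2}\right) \left(-7\right) = \frac{7}{2} \approx 3.5$)
$T{\left(L,q \right)} = \frac{6}{5} - \frac{16 L}{5}$ ($T{\left(L,q \right)} = \frac{6}{5} + \frac{L \left(-4\right) 4}{5} = \frac{6}{5} + \frac{- 4 L 4}{5} = \frac{6}{5} + \frac{\left(-16\right) L}{5} = \frac{6}{5} - \frac{16 L}{5}$)
$T^{2}{\left(v{\left(-5 \right)},m \right)} = \left(\frac{6}{5} - -16\right)^{2} = \left(\frac{6}{5} + 16\right)^{2} = \left(\frac{86}{5}\right)^{2} = \frac{7396}{25}$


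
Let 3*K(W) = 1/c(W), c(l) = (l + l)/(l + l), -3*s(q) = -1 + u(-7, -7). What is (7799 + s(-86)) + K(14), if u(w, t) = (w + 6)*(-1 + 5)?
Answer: 7801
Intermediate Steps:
u(w, t) = 24 + 4*w (u(w, t) = (6 + w)*4 = 24 + 4*w)
s(q) = 5/3 (s(q) = -(-1 + (24 + 4*(-7)))/3 = -(-1 + (24 - 28))/3 = -(-1 - 4)/3 = -1/3*(-5) = 5/3)
c(l) = 1 (c(l) = (2*l)/((2*l)) = (2*l)*(1/(2*l)) = 1)
K(W) = 1/3 (K(W) = (1/3)/1 = (1/3)*1 = 1/3)
(7799 + s(-86)) + K(14) = (7799 + 5/3) + 1/3 = 23402/3 + 1/3 = 7801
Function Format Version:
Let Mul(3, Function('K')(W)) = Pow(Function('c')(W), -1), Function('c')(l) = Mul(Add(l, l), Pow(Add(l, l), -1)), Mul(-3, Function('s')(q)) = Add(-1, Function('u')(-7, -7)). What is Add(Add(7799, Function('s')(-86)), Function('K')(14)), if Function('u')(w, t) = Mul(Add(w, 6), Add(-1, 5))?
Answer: 7801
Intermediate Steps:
Function('u')(w, t) = Add(24, Mul(4, w)) (Function('u')(w, t) = Mul(Add(6, w), 4) = Add(24, Mul(4, w)))
Function('s')(q) = Rational(5, 3) (Function('s')(q) = Mul(Rational(-1, 3), Add(-1, Add(24, Mul(4, -7)))) = Mul(Rational(-1, 3), Add(-1, Add(24, -28))) = Mul(Rational(-1, 3), Add(-1, -4)) = Mul(Rational(-1, 3), -5) = Rational(5, 3))
Function('c')(l) = 1 (Function('c')(l) = Mul(Mul(2, l), Pow(Mul(2, l), -1)) = Mul(Mul(2, l), Mul(Rational(1, 2), Pow(l, -1))) = 1)
Function('K')(W) = Rational(1, 3) (Function('K')(W) = Mul(Rational(1, 3), Pow(1, -1)) = Mul(Rational(1, 3), 1) = Rational(1, 3))
Add(Add(7799, Function('s')(-86)), Function('K')(14)) = Add(Add(7799, Rational(5, 3)), Rational(1, 3)) = Add(Rational(23402, 3), Rational(1, 3)) = 7801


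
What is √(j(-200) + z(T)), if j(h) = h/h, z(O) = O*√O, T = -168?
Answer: √(1 - 336*I*√42) ≈ 33.004 - 32.989*I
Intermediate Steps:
z(O) = O^(3/2)
j(h) = 1
√(j(-200) + z(T)) = √(1 + (-168)^(3/2)) = √(1 - 336*I*√42)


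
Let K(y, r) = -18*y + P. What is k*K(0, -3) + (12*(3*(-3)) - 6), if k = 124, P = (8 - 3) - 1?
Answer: 382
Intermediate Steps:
P = 4 (P = 5 - 1 = 4)
K(y, r) = 4 - 18*y (K(y, r) = -18*y + 4 = 4 - 18*y)
k*K(0, -3) + (12*(3*(-3)) - 6) = 124*(4 - 18*0) + (12*(3*(-3)) - 6) = 124*(4 + 0) + (12*(-9) - 6) = 124*4 + (-108 - 6) = 496 - 114 = 382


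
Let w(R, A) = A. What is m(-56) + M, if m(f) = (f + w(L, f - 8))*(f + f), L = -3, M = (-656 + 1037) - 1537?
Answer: 12284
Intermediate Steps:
M = -1156 (M = 381 - 1537 = -1156)
m(f) = 2*f*(-8 + 2*f) (m(f) = (f + (f - 8))*(f + f) = (f + (-8 + f))*(2*f) = (-8 + 2*f)*(2*f) = 2*f*(-8 + 2*f))
m(-56) + M = 4*(-56)*(-4 - 56) - 1156 = 4*(-56)*(-60) - 1156 = 13440 - 1156 = 12284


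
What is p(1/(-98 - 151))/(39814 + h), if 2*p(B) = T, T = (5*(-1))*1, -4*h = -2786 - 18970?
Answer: -5/90506 ≈ -5.5245e-5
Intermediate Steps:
h = 5439 (h = -(-2786 - 18970)/4 = -¼*(-21756) = 5439)
T = -5 (T = -5*1 = -5)
p(B) = -5/2 (p(B) = (½)*(-5) = -5/2)
p(1/(-98 - 151))/(39814 + h) = -5/(2*(39814 + 5439)) = -5/2/45253 = -5/2*1/45253 = -5/90506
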